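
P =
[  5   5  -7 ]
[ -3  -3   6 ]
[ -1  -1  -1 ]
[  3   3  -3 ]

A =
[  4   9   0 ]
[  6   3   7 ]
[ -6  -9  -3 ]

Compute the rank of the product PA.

2

First compute PA:
[[ 92, 123,  56],
 [-66, -90, -39],
 [ -4,  -3,  -4],
 [ 48,  63,  30]]
Now row reduce the product.
R2 ← R2 + (33/46)·R1: [0, -81/46, 27/23]
R3 ← R3 + (1/23)·R1: [0, 54/23, -36/23]
R4 ← R4 − (12/23)·R1: [0, -27/23, 18/23]
R3 ← R3 + (4/3)·R2: [0, 0, 0]
R4 ← R4 − (2/3)·R2: [0, 0, 0]
2 nonzero rows, so rank(PA) = 2.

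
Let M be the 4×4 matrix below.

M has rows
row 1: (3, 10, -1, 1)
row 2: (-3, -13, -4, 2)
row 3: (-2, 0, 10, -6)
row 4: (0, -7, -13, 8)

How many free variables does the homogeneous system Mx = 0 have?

1

Row reduce to echelon form.
R2 ← R2 + R1: [0, -3, -5, 3]
R3 ← R3 + (2/3)·R1: [0, 20/3, 28/3, -16/3]
R3 ← R3 + (20/9)·R2: [0, 0, -16/9, 4/3]
R4 ← R4 − (7/3)·R2: [0, 0, -4/3, 1]
R4 ← R4 − (3/4)·R3: [0, 0, 0, 0]
3 nonzero rows, so rank(M) = 3.
M has 4 columns; by rank–nullity, nullity = 4 − 3 = 1.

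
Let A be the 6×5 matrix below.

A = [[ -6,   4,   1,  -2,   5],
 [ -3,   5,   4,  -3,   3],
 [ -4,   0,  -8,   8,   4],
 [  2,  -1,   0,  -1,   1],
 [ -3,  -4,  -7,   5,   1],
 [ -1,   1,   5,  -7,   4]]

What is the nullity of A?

Row reduce to echelon form.
R2 ← R2 − (1/2)·R1: [0, 3, 7/2, -2, 1/2]
R3 ← R3 − (2/3)·R1: [0, -8/3, -26/3, 28/3, 2/3]
R4 ← R4 + (1/3)·R1: [0, 1/3, 1/3, -5/3, 8/3]
R5 ← R5 − (1/2)·R1: [0, -6, -15/2, 6, -3/2]
R6 ← R6 − (1/6)·R1: [0, 1/3, 29/6, -20/3, 19/6]
R3 ← R3 + (8/9)·R2: [0, 0, -50/9, 68/9, 10/9]
R4 ← R4 − (1/9)·R2: [0, 0, -1/18, -13/9, 47/18]
R5 ← R5 + (2)·R2: [0, 0, -1/2, 2, -1/2]
R6 ← R6 − (1/9)·R2: [0, 0, 40/9, -58/9, 28/9]
R4 ← R4 − (1/100)·R3: [0, 0, 0, -38/25, 13/5]
R5 ← R5 − (9/100)·R3: [0, 0, 0, 33/25, -3/5]
R6 ← R6 + (4/5)·R3: [0, 0, 0, -2/5, 4]
R5 ← R5 + (33/38)·R4: [0, 0, 0, 0, 63/38]
R6 ← R6 − (5/19)·R4: [0, 0, 0, 0, 63/19]
R6 ← R6 − (2)·R5: [0, 0, 0, 0, 0]
5 nonzero rows, so rank(A) = 5.
A has 5 columns; by rank–nullity, nullity = 5 − 5 = 0.

0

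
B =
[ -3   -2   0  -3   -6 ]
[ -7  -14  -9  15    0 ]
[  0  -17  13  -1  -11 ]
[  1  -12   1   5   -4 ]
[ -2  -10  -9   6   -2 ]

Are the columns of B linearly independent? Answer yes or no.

yes

Row reduce B to echelon form.
R2 ← R2 − (7/3)·R1: [0, -28/3, -9, 22, 14]
R4 ← R4 + (1/3)·R1: [0, -38/3, 1, 4, -6]
R5 ← R5 − (2/3)·R1: [0, -26/3, -9, 8, 2]
R3 ← R3 − (51/28)·R2: [0, 0, 823/28, -575/14, -73/2]
R4 ← R4 − (19/14)·R2: [0, 0, 185/14, -181/7, -25]
R5 ← R5 − (13/14)·R2: [0, 0, -9/14, -87/7, -11]
R4 ← R4 − (370/823)·R3: [0, 0, 0, -6084/823, -7070/823]
R5 ← R5 + (18/823)·R3: [0, 0, 0, -10968/823, -9710/823]
R5 ← R5 − (914/507)·R4: [0, 0, 0, 0, 1870/507]
5 pivots among 5 columns.
Every column is a pivot column, so the columns are linearly independent.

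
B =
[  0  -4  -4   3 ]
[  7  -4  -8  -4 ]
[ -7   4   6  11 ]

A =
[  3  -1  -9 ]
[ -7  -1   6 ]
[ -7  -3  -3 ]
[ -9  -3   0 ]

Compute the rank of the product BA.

2

First compute BA:
[[ 29,   7, -12],
 [141,  33, -63],
 [-190, -48,  69]]
Now row reduce the product.
R2 ← R2 − (141/29)·R1: [0, -30/29, -135/29]
R3 ← R3 + (190/29)·R1: [0, -62/29, -279/29]
R3 ← R3 − (31/15)·R2: [0, 0, 0]
2 nonzero rows, so rank(BA) = 2.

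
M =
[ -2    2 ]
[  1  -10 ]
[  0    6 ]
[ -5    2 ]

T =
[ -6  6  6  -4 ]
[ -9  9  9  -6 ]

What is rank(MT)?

1

First compute MT:
[[ -6,   6,   6,  -4],
 [ 84, -84, -84,  56],
 [-54,  54,  54, -36],
 [ 12, -12, -12,   8]]
Now row reduce the product.
R2 ← R2 + (14)·R1: [0, 0, 0, 0]
R3 ← R3 − (9)·R1: [0, 0, 0, 0]
R4 ← R4 + (2)·R1: [0, 0, 0, 0]
1 nonzero row, so rank(MT) = 1.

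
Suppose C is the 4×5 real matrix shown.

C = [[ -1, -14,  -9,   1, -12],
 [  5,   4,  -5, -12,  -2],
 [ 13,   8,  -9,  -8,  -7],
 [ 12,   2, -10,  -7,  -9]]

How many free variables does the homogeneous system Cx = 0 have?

Row reduce to echelon form.
R2 ← R2 + (5)·R1: [0, -66, -50, -7, -62]
R3 ← R3 + (13)·R1: [0, -174, -126, 5, -163]
R4 ← R4 + (12)·R1: [0, -166, -118, 5, -153]
R3 ← R3 − (29/11)·R2: [0, 0, 64/11, 258/11, 5/11]
R4 ← R4 − (83/33)·R2: [0, 0, 256/33, 746/33, 97/33]
R4 ← R4 − (4/3)·R3: [0, 0, 0, -26/3, 7/3]
4 nonzero rows, so rank(C) = 4.
C has 5 columns; by rank–nullity, nullity = 5 − 4 = 1.

1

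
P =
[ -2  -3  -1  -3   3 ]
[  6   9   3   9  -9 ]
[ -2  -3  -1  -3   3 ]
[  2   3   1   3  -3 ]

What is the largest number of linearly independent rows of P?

Row reduce to echelon form.
R2 ← R2 + (3)·R1: [0, 0, 0, 0, 0]
R3 ← R3 − R1: [0, 0, 0, 0, 0]
R4 ← R4 + R1: [0, 0, 0, 0, 0]
Echelon form has 1 nonzero row, so rank(P) = 1.
The rank gives the maximum number of linearly independent rows: 1.

1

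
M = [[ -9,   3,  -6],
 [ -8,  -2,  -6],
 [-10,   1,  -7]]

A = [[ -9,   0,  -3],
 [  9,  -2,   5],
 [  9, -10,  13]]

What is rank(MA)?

First compute MA:
[[ 54,  54, -36],
 [  0,  64, -64],
 [ 36,  68, -56]]
Now row reduce the product.
R3 ← R3 − (2/3)·R1: [0, 32, -32]
R3 ← R3 − (1/2)·R2: [0, 0, 0]
2 nonzero rows, so rank(MA) = 2.

2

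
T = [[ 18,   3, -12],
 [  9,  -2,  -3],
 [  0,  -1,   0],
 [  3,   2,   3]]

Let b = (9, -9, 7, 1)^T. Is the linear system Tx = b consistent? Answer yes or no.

no

Row reduce the augmented matrix [T | b].
R2 ← R2 − (1/2)·R1: [0, -7/2, 3, -27/2]
R4 ← R4 − (1/6)·R1: [0, 3/2, 5, -1/2]
R3 ← R3 − (2/7)·R2: [0, 0, -6/7, 76/7]
R4 ← R4 + (3/7)·R2: [0, 0, 44/7, -44/7]
R4 ← R4 + (22/3)·R3: [0, 0, 0, 220/3]
The echelon form has 4 nonzero rows; the last pivot sits in the augmented column, so rank(T) = 3 but rank([T|b]) = 4.
Since the ranks differ, the system is inconsistent.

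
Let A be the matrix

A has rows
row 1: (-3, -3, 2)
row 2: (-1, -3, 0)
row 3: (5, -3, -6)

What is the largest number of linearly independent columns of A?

Row reduce to echelon form.
R2 ← R2 − (1/3)·R1: [0, -2, -2/3]
R3 ← R3 + (5/3)·R1: [0, -8, -8/3]
R3 ← R3 − (4)·R2: [0, 0, 0]
Echelon form has 2 nonzero rows, so rank(A) = 2.
The rank gives the maximum number of linearly independent columns: 2.

2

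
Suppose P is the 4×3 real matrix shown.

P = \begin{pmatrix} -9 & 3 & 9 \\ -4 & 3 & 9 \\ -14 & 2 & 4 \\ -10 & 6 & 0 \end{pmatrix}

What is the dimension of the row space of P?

3

Row reduce to echelon form.
R2 ← R2 − (4/9)·R1: [0, 5/3, 5]
R3 ← R3 − (14/9)·R1: [0, -8/3, -10]
R4 ← R4 − (10/9)·R1: [0, 8/3, -10]
R3 ← R3 + (8/5)·R2: [0, 0, -2]
R4 ← R4 − (8/5)·R2: [0, 0, -18]
R4 ← R4 − (9)·R3: [0, 0, 0]
Echelon form has 3 nonzero rows, so rank(P) = 3.
The row space has dimension equal to the rank: 3.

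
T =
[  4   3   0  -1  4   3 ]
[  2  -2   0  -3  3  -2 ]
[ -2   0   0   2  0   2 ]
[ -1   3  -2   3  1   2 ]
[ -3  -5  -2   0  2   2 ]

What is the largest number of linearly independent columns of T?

Row reduce to echelon form.
R2 ← R2 − (1/2)·R1: [0, -7/2, 0, -5/2, 1, -7/2]
R3 ← R3 + (1/2)·R1: [0, 3/2, 0, 3/2, 2, 7/2]
R4 ← R4 + (1/4)·R1: [0, 15/4, -2, 11/4, 2, 11/4]
R5 ← R5 + (3/4)·R1: [0, -11/4, -2, -3/4, 5, 17/4]
R3 ← R3 + (3/7)·R2: [0, 0, 0, 3/7, 17/7, 2]
R4 ← R4 + (15/14)·R2: [0, 0, -2, 1/14, 43/14, -1]
R5 ← R5 − (11/14)·R2: [0, 0, -2, 17/14, 59/14, 7]
Swap R3 ↔ R4
R5 ← R5 − R3: [0, 0, 0, 8/7, 8/7, 8]
R5 ← R5 − (8/3)·R4: [0, 0, 0, 0, -16/3, 8/3]
Echelon form has 5 nonzero rows, so rank(T) = 5.
The rank gives the maximum number of linearly independent columns: 5.

5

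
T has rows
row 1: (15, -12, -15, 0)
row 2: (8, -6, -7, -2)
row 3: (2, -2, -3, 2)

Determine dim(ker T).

2

Row reduce to echelon form.
R2 ← R2 − (8/15)·R1: [0, 2/5, 1, -2]
R3 ← R3 − (2/15)·R1: [0, -2/5, -1, 2]
R3 ← R3 + R2: [0, 0, 0, 0]
2 nonzero rows, so rank(T) = 2.
T has 4 columns; by rank–nullity, nullity = 4 − 2 = 2.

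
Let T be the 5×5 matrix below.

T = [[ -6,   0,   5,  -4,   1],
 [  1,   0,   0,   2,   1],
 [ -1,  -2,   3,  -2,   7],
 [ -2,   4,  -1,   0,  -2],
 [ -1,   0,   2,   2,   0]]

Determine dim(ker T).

1

Row reduce to echelon form.
R2 ← R2 + (1/6)·R1: [0, 0, 5/6, 4/3, 7/6]
R3 ← R3 − (1/6)·R1: [0, -2, 13/6, -4/3, 41/6]
R4 ← R4 − (1/3)·R1: [0, 4, -8/3, 4/3, -7/3]
R5 ← R5 − (1/6)·R1: [0, 0, 7/6, 8/3, -1/6]
Swap R2 ↔ R3
R4 ← R4 + (2)·R2: [0, 0, 5/3, -4/3, 34/3]
R4 ← R4 − (2)·R3: [0, 0, 0, -4, 9]
R5 ← R5 − (7/5)·R3: [0, 0, 0, 4/5, -9/5]
R5 ← R5 + (1/5)·R4: [0, 0, 0, 0, 0]
4 nonzero rows, so rank(T) = 4.
T has 5 columns; by rank–nullity, nullity = 5 − 4 = 1.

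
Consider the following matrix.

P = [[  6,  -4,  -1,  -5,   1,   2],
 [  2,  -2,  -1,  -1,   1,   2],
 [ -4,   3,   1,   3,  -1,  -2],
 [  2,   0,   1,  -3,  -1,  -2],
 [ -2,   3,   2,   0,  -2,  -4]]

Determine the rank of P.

Row reduce to echelon form.
R2 ← R2 − (1/3)·R1: [0, -2/3, -2/3, 2/3, 2/3, 4/3]
R3 ← R3 + (2/3)·R1: [0, 1/3, 1/3, -1/3, -1/3, -2/3]
R4 ← R4 − (1/3)·R1: [0, 4/3, 4/3, -4/3, -4/3, -8/3]
R5 ← R5 + (1/3)·R1: [0, 5/3, 5/3, -5/3, -5/3, -10/3]
R3 ← R3 + (1/2)·R2: [0, 0, 0, 0, 0, 0]
R4 ← R4 + (2)·R2: [0, 0, 0, 0, 0, 0]
R5 ← R5 + (5/2)·R2: [0, 0, 0, 0, 0, 0]
Echelon form has 2 nonzero rows, so rank(P) = 2.

2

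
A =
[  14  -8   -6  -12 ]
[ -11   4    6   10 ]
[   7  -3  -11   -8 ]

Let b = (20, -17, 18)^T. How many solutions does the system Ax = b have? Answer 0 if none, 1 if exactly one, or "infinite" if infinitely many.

infinite

Row reduce the augmented matrix [A | b].
R2 ← R2 + (11/14)·R1: [0, -16/7, 9/7, 4/7, -9/7]
R3 ← R3 − (1/2)·R1: [0, 1, -8, -2, 8]
R3 ← R3 + (7/16)·R2: [0, 0, -119/16, -7/4, 119/16]
The echelon form has 3 nonzero rows, and every pivot lies in the first 4 columns, so rank(A) = rank([A|b]) = 3.
The system is consistent.
rank = 3 < 4 unknowns, so there are infinitely many solutions.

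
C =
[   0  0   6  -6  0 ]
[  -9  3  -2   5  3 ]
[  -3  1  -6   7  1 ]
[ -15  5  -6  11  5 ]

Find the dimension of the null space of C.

3

Row reduce to echelon form.
Swap R1 ↔ R2
R3 ← R3 − (1/3)·R1: [0, 0, -16/3, 16/3, 0]
R4 ← R4 − (5/3)·R1: [0, 0, -8/3, 8/3, 0]
R3 ← R3 + (8/9)·R2: [0, 0, 0, 0, 0]
R4 ← R4 + (4/9)·R2: [0, 0, 0, 0, 0]
2 nonzero rows, so rank(C) = 2.
C has 5 columns; by rank–nullity, nullity = 5 − 2 = 3.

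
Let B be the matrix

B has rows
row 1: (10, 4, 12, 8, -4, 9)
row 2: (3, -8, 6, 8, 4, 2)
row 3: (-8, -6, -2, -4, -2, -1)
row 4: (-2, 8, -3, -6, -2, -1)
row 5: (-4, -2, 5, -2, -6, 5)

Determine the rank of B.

Row reduce to echelon form.
R2 ← R2 − (3/10)·R1: [0, -46/5, 12/5, 28/5, 26/5, -7/10]
R3 ← R3 + (4/5)·R1: [0, -14/5, 38/5, 12/5, -26/5, 31/5]
R4 ← R4 + (1/5)·R1: [0, 44/5, -3/5, -22/5, -14/5, 4/5]
R5 ← R5 + (2/5)·R1: [0, -2/5, 49/5, 6/5, -38/5, 43/5]
R3 ← R3 − (7/23)·R2: [0, 0, 158/23, 16/23, -156/23, 295/46]
R4 ← R4 + (22/23)·R2: [0, 0, 39/23, 22/23, 50/23, 3/23]
R5 ← R5 − (1/23)·R2: [0, 0, 223/23, 22/23, -180/23, 397/46]
R4 ← R4 − (39/158)·R3: [0, 0, 0, 62/79, 304/79, -459/316]
R5 ← R5 − (223/158)·R3: [0, 0, 0, -2/79, 138/79, -133/316]
R5 ← R5 + (1/31)·R4: [0, 0, 0, 0, 58/31, -29/62]
Echelon form has 5 nonzero rows, so rank(B) = 5.

5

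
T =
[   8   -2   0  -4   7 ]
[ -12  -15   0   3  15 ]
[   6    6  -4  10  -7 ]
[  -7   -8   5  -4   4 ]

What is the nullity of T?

Row reduce to echelon form.
R2 ← R2 + (3/2)·R1: [0, -18, 0, -3, 51/2]
R3 ← R3 − (3/4)·R1: [0, 15/2, -4, 13, -49/4]
R4 ← R4 + (7/8)·R1: [0, -39/4, 5, -15/2, 81/8]
R3 ← R3 + (5/12)·R2: [0, 0, -4, 47/4, -13/8]
R4 ← R4 − (13/24)·R2: [0, 0, 5, -47/8, -59/16]
R4 ← R4 + (5/4)·R3: [0, 0, 0, 141/16, -183/32]
4 nonzero rows, so rank(T) = 4.
T has 5 columns; by rank–nullity, nullity = 5 − 4 = 1.

1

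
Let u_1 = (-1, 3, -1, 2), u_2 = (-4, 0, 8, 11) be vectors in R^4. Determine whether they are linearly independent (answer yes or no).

yes

Form the matrix with these vectors as rows and row reduce.
R2 ← R2 − (4)·R1: [0, -12, 12, 3]
2 nonzero rows, so the 2 vectors span a space of dimension 2.
Since 2 = 2, the vectors are linearly independent.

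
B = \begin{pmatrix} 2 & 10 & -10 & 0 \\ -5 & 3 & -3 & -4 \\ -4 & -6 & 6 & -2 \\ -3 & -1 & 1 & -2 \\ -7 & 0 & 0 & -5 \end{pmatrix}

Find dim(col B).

2

Row reduce to echelon form.
R2 ← R2 + (5/2)·R1: [0, 28, -28, -4]
R3 ← R3 + (2)·R1: [0, 14, -14, -2]
R4 ← R4 + (3/2)·R1: [0, 14, -14, -2]
R5 ← R5 + (7/2)·R1: [0, 35, -35, -5]
R3 ← R3 − (1/2)·R2: [0, 0, 0, 0]
R4 ← R4 − (1/2)·R2: [0, 0, 0, 0]
R5 ← R5 − (5/4)·R2: [0, 0, 0, 0]
Echelon form has 2 nonzero rows, so rank(B) = 2.
The column space has dimension equal to the rank: 2.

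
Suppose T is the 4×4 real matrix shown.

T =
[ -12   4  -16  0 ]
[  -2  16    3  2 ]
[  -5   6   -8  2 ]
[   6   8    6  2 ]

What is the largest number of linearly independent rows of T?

4

Row reduce to echelon form.
R2 ← R2 − (1/6)·R1: [0, 46/3, 17/3, 2]
R3 ← R3 − (5/12)·R1: [0, 13/3, -4/3, 2]
R4 ← R4 + (1/2)·R1: [0, 10, -2, 2]
R3 ← R3 − (13/46)·R2: [0, 0, -135/46, 33/23]
R4 ← R4 − (15/23)·R2: [0, 0, -131/23, 16/23]
R4 ← R4 − (262/135)·R3: [0, 0, 0, -94/45]
Echelon form has 4 nonzero rows, so rank(T) = 4.
The rank gives the maximum number of linearly independent rows: 4.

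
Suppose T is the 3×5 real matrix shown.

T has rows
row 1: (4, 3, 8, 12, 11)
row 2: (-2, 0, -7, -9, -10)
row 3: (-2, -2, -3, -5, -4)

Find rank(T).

2

Row reduce to echelon form.
R2 ← R2 + (1/2)·R1: [0, 3/2, -3, -3, -9/2]
R3 ← R3 + (1/2)·R1: [0, -1/2, 1, 1, 3/2]
R3 ← R3 + (1/3)·R2: [0, 0, 0, 0, 0]
Echelon form has 2 nonzero rows, so rank(T) = 2.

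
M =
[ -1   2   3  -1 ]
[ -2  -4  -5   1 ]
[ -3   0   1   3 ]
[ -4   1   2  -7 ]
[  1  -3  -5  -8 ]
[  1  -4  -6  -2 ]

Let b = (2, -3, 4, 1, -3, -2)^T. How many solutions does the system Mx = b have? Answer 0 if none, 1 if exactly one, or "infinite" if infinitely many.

Row reduce the augmented matrix [M | b].
R2 ← R2 − (2)·R1: [0, -8, -11, 3, -7]
R3 ← R3 − (3)·R1: [0, -6, -8, 6, -2]
R4 ← R4 − (4)·R1: [0, -7, -10, -3, -7]
R5 ← R5 + R1: [0, -1, -2, -9, -1]
R6 ← R6 + R1: [0, -2, -3, -3, 0]
R3 ← R3 − (3/4)·R2: [0, 0, 1/4, 15/4, 13/4]
R4 ← R4 − (7/8)·R2: [0, 0, -3/8, -45/8, -7/8]
R5 ← R5 − (1/8)·R2: [0, 0, -5/8, -75/8, -1/8]
R6 ← R6 − (1/4)·R2: [0, 0, -1/4, -15/4, 7/4]
R4 ← R4 + (3/2)·R3: [0, 0, 0, 0, 4]
R5 ← R5 + (5/2)·R3: [0, 0, 0, 0, 8]
R6 ← R6 + R3: [0, 0, 0, 0, 5]
R5 ← R5 − (2)·R4: [0, 0, 0, 0, 0]
R6 ← R6 − (5/4)·R4: [0, 0, 0, 0, 0]
The echelon form has 4 nonzero rows; the last pivot sits in the augmented column, so rank(M) = 3 but rank([M|b]) = 4.
Since the ranks differ, the system is inconsistent.
It has no solutions.

0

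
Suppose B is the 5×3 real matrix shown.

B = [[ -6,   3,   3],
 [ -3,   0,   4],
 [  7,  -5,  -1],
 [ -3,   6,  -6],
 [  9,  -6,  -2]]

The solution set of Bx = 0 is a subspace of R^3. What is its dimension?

Row reduce to echelon form.
R2 ← R2 − (1/2)·R1: [0, -3/2, 5/2]
R3 ← R3 + (7/6)·R1: [0, -3/2, 5/2]
R4 ← R4 − (1/2)·R1: [0, 9/2, -15/2]
R5 ← R5 + (3/2)·R1: [0, -3/2, 5/2]
R3 ← R3 − R2: [0, 0, 0]
R4 ← R4 + (3)·R2: [0, 0, 0]
R5 ← R5 − R2: [0, 0, 0]
2 nonzero rows, so rank(B) = 2.
B has 3 columns; by rank–nullity, nullity = 3 − 2 = 1.

1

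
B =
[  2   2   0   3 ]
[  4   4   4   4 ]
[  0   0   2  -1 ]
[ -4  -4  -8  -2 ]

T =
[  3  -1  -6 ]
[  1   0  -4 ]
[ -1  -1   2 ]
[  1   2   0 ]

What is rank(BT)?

First compute BT:
[[ 11,   4, -20],
 [ 16,   0, -32],
 [ -3,  -4,   4],
 [-10,   8,  24]]
Now row reduce the product.
R2 ← R2 − (16/11)·R1: [0, -64/11, -32/11]
R3 ← R3 + (3/11)·R1: [0, -32/11, -16/11]
R4 ← R4 + (10/11)·R1: [0, 128/11, 64/11]
R3 ← R3 − (1/2)·R2: [0, 0, 0]
R4 ← R4 + (2)·R2: [0, 0, 0]
2 nonzero rows, so rank(BT) = 2.

2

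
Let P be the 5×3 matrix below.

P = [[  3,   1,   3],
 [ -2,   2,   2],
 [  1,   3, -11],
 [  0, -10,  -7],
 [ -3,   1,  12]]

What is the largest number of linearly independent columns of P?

3

Row reduce to echelon form.
R2 ← R2 + (2/3)·R1: [0, 8/3, 4]
R3 ← R3 − (1/3)·R1: [0, 8/3, -12]
R5 ← R5 + R1: [0, 2, 15]
R3 ← R3 − R2: [0, 0, -16]
R4 ← R4 + (15/4)·R2: [0, 0, 8]
R5 ← R5 − (3/4)·R2: [0, 0, 12]
R4 ← R4 + (1/2)·R3: [0, 0, 0]
R5 ← R5 + (3/4)·R3: [0, 0, 0]
Echelon form has 3 nonzero rows, so rank(P) = 3.
The rank gives the maximum number of linearly independent columns: 3.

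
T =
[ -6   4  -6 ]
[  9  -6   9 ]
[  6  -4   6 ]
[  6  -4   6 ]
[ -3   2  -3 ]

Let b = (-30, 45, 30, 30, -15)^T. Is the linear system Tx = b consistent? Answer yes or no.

yes

Row reduce the augmented matrix [T | b].
R2 ← R2 + (3/2)·R1: [0, 0, 0, 0]
R3 ← R3 + R1: [0, 0, 0, 0]
R4 ← R4 + R1: [0, 0, 0, 0]
R5 ← R5 − (1/2)·R1: [0, 0, 0, 0]
The echelon form has 1 nonzero rows, and every pivot lies in the first 3 columns, so rank(T) = rank([T|b]) = 1.
The system is consistent.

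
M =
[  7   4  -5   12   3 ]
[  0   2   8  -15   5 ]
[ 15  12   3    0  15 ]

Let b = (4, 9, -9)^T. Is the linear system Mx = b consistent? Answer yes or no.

no

Row reduce the augmented matrix [M | b].
R3 ← R3 − (15/7)·R1: [0, 24/7, 96/7, -180/7, 60/7, -123/7]
R3 ← R3 − (12/7)·R2: [0, 0, 0, 0, 0, -33]
The echelon form has 3 nonzero rows; the last pivot sits in the augmented column, so rank(M) = 2 but rank([M|b]) = 3.
Since the ranks differ, the system is inconsistent.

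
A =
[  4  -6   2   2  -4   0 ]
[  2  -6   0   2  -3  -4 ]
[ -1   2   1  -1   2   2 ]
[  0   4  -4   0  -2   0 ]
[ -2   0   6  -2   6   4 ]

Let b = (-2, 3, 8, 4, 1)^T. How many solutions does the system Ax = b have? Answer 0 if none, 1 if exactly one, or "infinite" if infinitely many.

Row reduce the augmented matrix [A | b].
R2 ← R2 − (1/2)·R1: [0, -3, -1, 1, -1, -4, 4]
R3 ← R3 + (1/4)·R1: [0, 1/2, 3/2, -1/2, 1, 2, 15/2]
R5 ← R5 + (1/2)·R1: [0, -3, 7, -1, 4, 4, 0]
R3 ← R3 + (1/6)·R2: [0, 0, 4/3, -1/3, 5/6, 4/3, 49/6]
R4 ← R4 + (4/3)·R2: [0, 0, -16/3, 4/3, -10/3, -16/3, 28/3]
R5 ← R5 − R2: [0, 0, 8, -2, 5, 8, -4]
R4 ← R4 + (4)·R3: [0, 0, 0, 0, 0, 0, 42]
R5 ← R5 − (6)·R3: [0, 0, 0, 0, 0, 0, -53]
R5 ← R5 + (53/42)·R4: [0, 0, 0, 0, 0, 0, 0]
The echelon form has 4 nonzero rows; the last pivot sits in the augmented column, so rank(A) = 3 but rank([A|b]) = 4.
Since the ranks differ, the system is inconsistent.
It has no solutions.

0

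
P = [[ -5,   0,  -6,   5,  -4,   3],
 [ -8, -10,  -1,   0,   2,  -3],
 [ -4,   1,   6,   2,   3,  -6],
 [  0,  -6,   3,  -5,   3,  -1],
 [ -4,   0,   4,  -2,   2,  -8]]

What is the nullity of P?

Row reduce to echelon form.
R2 ← R2 − (8/5)·R1: [0, -10, 43/5, -8, 42/5, -39/5]
R3 ← R3 − (4/5)·R1: [0, 1, 54/5, -2, 31/5, -42/5]
R5 ← R5 − (4/5)·R1: [0, 0, 44/5, -6, 26/5, -52/5]
R3 ← R3 + (1/10)·R2: [0, 0, 583/50, -14/5, 176/25, -459/50]
R4 ← R4 − (3/5)·R2: [0, 0, -54/25, -1/5, -51/25, 92/25]
R4 ← R4 + (108/583)·R3: [0, 0, 0, -419/583, -39/53, 1154/583]
R5 ← R5 − (40/53)·R3: [0, 0, 0, -206/53, -6/53, -184/53]
R5 ← R5 − (2266/419)·R4: [0, 0, 0, 0, 1620/419, -5940/419]
5 nonzero rows, so rank(P) = 5.
P has 6 columns; by rank–nullity, nullity = 6 − 5 = 1.

1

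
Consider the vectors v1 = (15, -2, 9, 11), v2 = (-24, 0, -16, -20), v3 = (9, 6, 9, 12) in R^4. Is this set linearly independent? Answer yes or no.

Form the matrix with these vectors as rows and row reduce.
R2 ← R2 + (8/5)·R1: [0, -16/5, -8/5, -12/5]
R3 ← R3 − (3/5)·R1: [0, 36/5, 18/5, 27/5]
R3 ← R3 + (9/4)·R2: [0, 0, 0, 0]
2 nonzero rows, so the 3 vectors span a space of dimension 2.
Since 2 < 3, the vectors are linearly dependent.

no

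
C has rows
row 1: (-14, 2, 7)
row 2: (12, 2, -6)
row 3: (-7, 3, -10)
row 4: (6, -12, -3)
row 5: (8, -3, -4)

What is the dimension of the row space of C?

3

Row reduce to echelon form.
R2 ← R2 + (6/7)·R1: [0, 26/7, 0]
R3 ← R3 − (1/2)·R1: [0, 2, -27/2]
R4 ← R4 + (3/7)·R1: [0, -78/7, 0]
R5 ← R5 + (4/7)·R1: [0, -13/7, 0]
R3 ← R3 − (7/13)·R2: [0, 0, -27/2]
R4 ← R4 + (3)·R2: [0, 0, 0]
R5 ← R5 + (1/2)·R2: [0, 0, 0]
Echelon form has 3 nonzero rows, so rank(C) = 3.
The row space has dimension equal to the rank: 3.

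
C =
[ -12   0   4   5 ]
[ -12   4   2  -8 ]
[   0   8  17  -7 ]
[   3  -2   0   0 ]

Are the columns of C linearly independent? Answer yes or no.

yes

Row reduce C to echelon form.
R2 ← R2 − R1: [0, 4, -2, -13]
R4 ← R4 + (1/4)·R1: [0, -2, 1, 5/4]
R3 ← R3 − (2)·R2: [0, 0, 21, 19]
R4 ← R4 + (1/2)·R2: [0, 0, 0, -21/4]
4 pivots among 4 columns.
Every column is a pivot column, so the columns are linearly independent.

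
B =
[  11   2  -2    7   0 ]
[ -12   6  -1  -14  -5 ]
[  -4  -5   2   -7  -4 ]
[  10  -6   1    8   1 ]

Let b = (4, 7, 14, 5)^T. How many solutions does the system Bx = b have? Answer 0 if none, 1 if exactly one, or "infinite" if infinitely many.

infinite

Row reduce the augmented matrix [B | b].
R2 ← R2 + (12/11)·R1: [0, 90/11, -35/11, -70/11, -5, 125/11]
R3 ← R3 + (4/11)·R1: [0, -47/11, 14/11, -49/11, -4, 170/11]
R4 ← R4 − (10/11)·R1: [0, -86/11, 31/11, 18/11, 1, 15/11]
R3 ← R3 + (47/90)·R2: [0, 0, -7/18, -70/9, -119/18, 385/18]
R4 ← R4 + (43/45)·R2: [0, 0, -2/9, -40/9, -34/9, 110/9]
R4 ← R4 − (4/7)·R3: [0, 0, 0, 0, 0, 0]
The echelon form has 3 nonzero rows, and every pivot lies in the first 5 columns, so rank(B) = rank([B|b]) = 3.
The system is consistent.
rank = 3 < 5 unknowns, so there are infinitely many solutions.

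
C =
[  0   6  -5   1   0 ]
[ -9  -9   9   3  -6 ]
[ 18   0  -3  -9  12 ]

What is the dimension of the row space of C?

2

Row reduce to echelon form.
Swap R1 ↔ R2
R3 ← R3 + (2)·R1: [0, -18, 15, -3, 0]
R3 ← R3 + (3)·R2: [0, 0, 0, 0, 0]
Echelon form has 2 nonzero rows, so rank(C) = 2.
The row space has dimension equal to the rank: 2.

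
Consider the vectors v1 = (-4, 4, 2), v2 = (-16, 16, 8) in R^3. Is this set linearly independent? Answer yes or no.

Form the matrix with these vectors as rows and row reduce.
R2 ← R2 − (4)·R1: [0, 0, 0]
1 nonzero row, so the 2 vectors span a space of dimension 1.
Since 1 < 2, the vectors are linearly dependent.

no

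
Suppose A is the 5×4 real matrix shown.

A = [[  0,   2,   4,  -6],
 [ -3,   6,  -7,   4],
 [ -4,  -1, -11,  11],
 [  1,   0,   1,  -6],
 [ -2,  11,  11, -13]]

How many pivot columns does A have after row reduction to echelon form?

4

Row reduce to echelon form.
Swap R1 ↔ R2
R3 ← R3 − (4/3)·R1: [0, -9, -5/3, 17/3]
R4 ← R4 + (1/3)·R1: [0, 2, -4/3, -14/3]
R5 ← R5 − (2/3)·R1: [0, 7, 47/3, -47/3]
R3 ← R3 + (9/2)·R2: [0, 0, 49/3, -64/3]
R4 ← R4 − R2: [0, 0, -16/3, 4/3]
R5 ← R5 − (7/2)·R2: [0, 0, 5/3, 16/3]
R4 ← R4 + (16/49)·R3: [0, 0, 0, -276/49]
R5 ← R5 − (5/49)·R3: [0, 0, 0, 368/49]
R5 ← R5 + (4/3)·R4: [0, 0, 0, 0]
Echelon form has 4 nonzero rows, so rank(A) = 4.
Each nonzero row contributes one pivot column: 4 pivot columns.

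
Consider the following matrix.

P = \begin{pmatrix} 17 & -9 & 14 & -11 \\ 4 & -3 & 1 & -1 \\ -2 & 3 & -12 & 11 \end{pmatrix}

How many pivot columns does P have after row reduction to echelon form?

Row reduce to echelon form.
R2 ← R2 − (4/17)·R1: [0, -15/17, -39/17, 27/17]
R3 ← R3 + (2/17)·R1: [0, 33/17, -176/17, 165/17]
R3 ← R3 + (11/5)·R2: [0, 0, -77/5, 66/5]
Echelon form has 3 nonzero rows, so rank(P) = 3.
Each nonzero row contributes one pivot column: 3 pivot columns.

3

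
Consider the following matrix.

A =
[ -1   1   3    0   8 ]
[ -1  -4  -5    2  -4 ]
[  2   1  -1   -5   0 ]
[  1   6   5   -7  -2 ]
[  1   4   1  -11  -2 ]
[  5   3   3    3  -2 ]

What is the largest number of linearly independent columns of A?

4

Row reduce to echelon form.
R2 ← R2 − R1: [0, -5, -8, 2, -12]
R3 ← R3 + (2)·R1: [0, 3, 5, -5, 16]
R4 ← R4 + R1: [0, 7, 8, -7, 6]
R5 ← R5 + R1: [0, 5, 4, -11, 6]
R6 ← R6 + (5)·R1: [0, 8, 18, 3, 38]
R3 ← R3 + (3/5)·R2: [0, 0, 1/5, -19/5, 44/5]
R4 ← R4 + (7/5)·R2: [0, 0, -16/5, -21/5, -54/5]
R5 ← R5 + R2: [0, 0, -4, -9, -6]
R6 ← R6 + (8/5)·R2: [0, 0, 26/5, 31/5, 94/5]
R4 ← R4 + (16)·R3: [0, 0, 0, -65, 130]
R5 ← R5 + (20)·R3: [0, 0, 0, -85, 170]
R6 ← R6 − (26)·R3: [0, 0, 0, 105, -210]
R5 ← R5 − (17/13)·R4: [0, 0, 0, 0, 0]
R6 ← R6 + (21/13)·R4: [0, 0, 0, 0, 0]
Echelon form has 4 nonzero rows, so rank(A) = 4.
The rank gives the maximum number of linearly independent columns: 4.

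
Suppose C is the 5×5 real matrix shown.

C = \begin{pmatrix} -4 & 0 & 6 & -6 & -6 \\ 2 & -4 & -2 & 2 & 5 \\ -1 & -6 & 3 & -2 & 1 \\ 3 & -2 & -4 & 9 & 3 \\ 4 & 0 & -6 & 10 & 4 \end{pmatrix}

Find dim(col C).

3

Row reduce to echelon form.
R2 ← R2 + (1/2)·R1: [0, -4, 1, -1, 2]
R3 ← R3 − (1/4)·R1: [0, -6, 3/2, -1/2, 5/2]
R4 ← R4 + (3/4)·R1: [0, -2, 1/2, 9/2, -3/2]
R5 ← R5 + R1: [0, 0, 0, 4, -2]
R3 ← R3 − (3/2)·R2: [0, 0, 0, 1, -1/2]
R4 ← R4 − (1/2)·R2: [0, 0, 0, 5, -5/2]
R4 ← R4 − (5)·R3: [0, 0, 0, 0, 0]
R5 ← R5 − (4)·R3: [0, 0, 0, 0, 0]
Echelon form has 3 nonzero rows, so rank(C) = 3.
The column space has dimension equal to the rank: 3.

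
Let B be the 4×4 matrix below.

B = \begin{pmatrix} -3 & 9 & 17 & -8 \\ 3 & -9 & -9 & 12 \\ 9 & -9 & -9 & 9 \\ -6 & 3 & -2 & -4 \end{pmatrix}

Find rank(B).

Row reduce to echelon form.
R2 ← R2 + R1: [0, 0, 8, 4]
R3 ← R3 + (3)·R1: [0, 18, 42, -15]
R4 ← R4 − (2)·R1: [0, -15, -36, 12]
Swap R2 ↔ R3
R4 ← R4 + (5/6)·R2: [0, 0, -1, -1/2]
R4 ← R4 + (1/8)·R3: [0, 0, 0, 0]
Echelon form has 3 nonzero rows, so rank(B) = 3.

3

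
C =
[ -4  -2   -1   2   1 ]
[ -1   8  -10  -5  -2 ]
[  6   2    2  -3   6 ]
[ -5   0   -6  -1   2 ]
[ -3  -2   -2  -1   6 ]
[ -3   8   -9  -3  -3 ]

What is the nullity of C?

Row reduce to echelon form.
R2 ← R2 − (1/4)·R1: [0, 17/2, -39/4, -11/2, -9/4]
R3 ← R3 + (3/2)·R1: [0, -1, 1/2, 0, 15/2]
R4 ← R4 − (5/4)·R1: [0, 5/2, -19/4, -7/2, 3/4]
R5 ← R5 − (3/4)·R1: [0, -1/2, -5/4, -5/2, 21/4]
R6 ← R6 − (3/4)·R1: [0, 19/2, -33/4, -9/2, -15/4]
R3 ← R3 + (2/17)·R2: [0, 0, -11/17, -11/17, 123/17]
R4 ← R4 − (5/17)·R2: [0, 0, -32/17, -32/17, 24/17]
R5 ← R5 + (1/17)·R2: [0, 0, -31/17, -48/17, 87/17]
R6 ← R6 − (19/17)·R2: [0, 0, 45/17, 28/17, -21/17]
R4 ← R4 − (32/11)·R3: [0, 0, 0, 0, -216/11]
R5 ← R5 − (31/11)·R3: [0, 0, 0, -1, -168/11]
R6 ← R6 + (45/11)·R3: [0, 0, 0, -1, 312/11]
Swap R4 ↔ R5
R6 ← R6 − R4: [0, 0, 0, 0, 480/11]
R6 ← R6 + (20/9)·R5: [0, 0, 0, 0, 0]
5 nonzero rows, so rank(C) = 5.
C has 5 columns; by rank–nullity, nullity = 5 − 5 = 0.

0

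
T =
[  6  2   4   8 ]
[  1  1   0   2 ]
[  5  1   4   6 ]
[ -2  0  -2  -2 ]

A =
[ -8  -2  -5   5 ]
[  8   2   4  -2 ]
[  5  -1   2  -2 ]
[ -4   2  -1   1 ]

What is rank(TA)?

2

First compute TA:
[[-44,   4, -22,  26],
 [ -8,   4,  -3,   5],
 [-36,   0, -19,  21],
 [ 14,   2,   8,  -8]]
Now row reduce the product.
R2 ← R2 − (2/11)·R1: [0, 36/11, 1, 3/11]
R3 ← R3 − (9/11)·R1: [0, -36/11, -1, -3/11]
R4 ← R4 + (7/22)·R1: [0, 36/11, 1, 3/11]
R3 ← R3 + R2: [0, 0, 0, 0]
R4 ← R4 − R2: [0, 0, 0, 0]
2 nonzero rows, so rank(TA) = 2.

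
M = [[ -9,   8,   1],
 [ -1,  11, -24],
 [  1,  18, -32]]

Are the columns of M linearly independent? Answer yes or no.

yes

Row reduce M to echelon form.
R2 ← R2 − (1/9)·R1: [0, 91/9, -217/9]
R3 ← R3 + (1/9)·R1: [0, 170/9, -287/9]
R3 ← R3 − (170/91)·R2: [0, 0, 171/13]
3 pivots among 3 columns.
Every column is a pivot column, so the columns are linearly independent.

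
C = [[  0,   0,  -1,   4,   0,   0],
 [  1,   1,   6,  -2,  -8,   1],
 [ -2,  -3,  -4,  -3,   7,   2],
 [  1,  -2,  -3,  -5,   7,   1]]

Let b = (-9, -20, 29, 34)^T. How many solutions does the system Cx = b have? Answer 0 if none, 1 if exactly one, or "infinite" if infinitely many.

infinite

Row reduce the augmented matrix [C | b].
Swap R1 ↔ R2
R3 ← R3 + (2)·R1: [0, -1, 8, -7, -9, 4, -11]
R4 ← R4 − R1: [0, -3, -9, -3, 15, 0, 54]
Swap R2 ↔ R3
R4 ← R4 − (3)·R2: [0, 0, -33, 18, 42, -12, 87]
R4 ← R4 − (33)·R3: [0, 0, 0, -114, 42, -12, 384]
The echelon form has 4 nonzero rows, and every pivot lies in the first 6 columns, so rank(C) = rank([C|b]) = 4.
The system is consistent.
rank = 4 < 6 unknowns, so there are infinitely many solutions.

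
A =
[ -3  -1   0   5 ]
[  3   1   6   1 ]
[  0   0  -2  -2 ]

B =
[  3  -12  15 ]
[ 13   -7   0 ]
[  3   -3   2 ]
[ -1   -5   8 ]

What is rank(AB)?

2

First compute AB:
[[-27,  18,  -5],
 [ 39, -66,  65],
 [ -4,  16, -20]]
Now row reduce the product.
R2 ← R2 + (13/9)·R1: [0, -40, 520/9]
R3 ← R3 − (4/27)·R1: [0, 40/3, -520/27]
R3 ← R3 + (1/3)·R2: [0, 0, 0]
2 nonzero rows, so rank(AB) = 2.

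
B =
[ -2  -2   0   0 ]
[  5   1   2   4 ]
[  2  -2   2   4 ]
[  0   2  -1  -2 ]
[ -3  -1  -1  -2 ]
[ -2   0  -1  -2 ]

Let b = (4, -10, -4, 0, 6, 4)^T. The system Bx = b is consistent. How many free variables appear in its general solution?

Row reduce the augmented matrix [B | b].
R2 ← R2 + (5/2)·R1: [0, -4, 2, 4, 0]
R3 ← R3 + R1: [0, -4, 2, 4, 0]
R5 ← R5 − (3/2)·R1: [0, 2, -1, -2, 0]
R6 ← R6 − R1: [0, 2, -1, -2, 0]
R3 ← R3 − R2: [0, 0, 0, 0, 0]
R4 ← R4 + (1/2)·R2: [0, 0, 0, 0, 0]
R5 ← R5 + (1/2)·R2: [0, 0, 0, 0, 0]
R6 ← R6 + (1/2)·R2: [0, 0, 0, 0, 0]
The echelon form has 2 nonzero rows, and every pivot lies in the first 4 columns, so rank(B) = rank([B|b]) = 2.
The system is consistent.
Free variables = (unknowns) − (rank) = 4 − 2 = 2.

2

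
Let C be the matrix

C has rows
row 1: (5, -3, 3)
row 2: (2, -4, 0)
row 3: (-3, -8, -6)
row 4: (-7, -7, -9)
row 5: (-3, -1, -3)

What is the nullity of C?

1

Row reduce to echelon form.
R2 ← R2 − (2/5)·R1: [0, -14/5, -6/5]
R3 ← R3 + (3/5)·R1: [0, -49/5, -21/5]
R4 ← R4 + (7/5)·R1: [0, -56/5, -24/5]
R5 ← R5 + (3/5)·R1: [0, -14/5, -6/5]
R3 ← R3 − (7/2)·R2: [0, 0, 0]
R4 ← R4 − (4)·R2: [0, 0, 0]
R5 ← R5 − R2: [0, 0, 0]
2 nonzero rows, so rank(C) = 2.
C has 3 columns; by rank–nullity, nullity = 3 − 2 = 1.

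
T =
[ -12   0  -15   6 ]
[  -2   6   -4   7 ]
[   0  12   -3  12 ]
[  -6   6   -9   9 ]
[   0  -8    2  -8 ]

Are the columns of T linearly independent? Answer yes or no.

Row reduce T to echelon form.
R2 ← R2 − (1/6)·R1: [0, 6, -3/2, 6]
R4 ← R4 − (1/2)·R1: [0, 6, -3/2, 6]
R3 ← R3 − (2)·R2: [0, 0, 0, 0]
R4 ← R4 − R2: [0, 0, 0, 0]
R5 ← R5 + (4/3)·R2: [0, 0, 0, 0]
2 pivots among 4 columns.
Only 2 < 4 pivot columns, so the columns are linearly dependent.

no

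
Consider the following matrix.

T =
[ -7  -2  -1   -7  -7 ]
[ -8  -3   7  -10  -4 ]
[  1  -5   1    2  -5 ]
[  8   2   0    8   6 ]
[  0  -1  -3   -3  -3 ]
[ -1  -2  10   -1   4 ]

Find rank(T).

5

Row reduce to echelon form.
R2 ← R2 − (8/7)·R1: [0, -5/7, 57/7, -2, 4]
R3 ← R3 + (1/7)·R1: [0, -37/7, 6/7, 1, -6]
R4 ← R4 + (8/7)·R1: [0, -2/7, -8/7, 0, -2]
R6 ← R6 − (1/7)·R1: [0, -12/7, 71/7, 0, 5]
R3 ← R3 − (37/5)·R2: [0, 0, -297/5, 79/5, -178/5]
R4 ← R4 − (2/5)·R2: [0, 0, -22/5, 4/5, -18/5]
R5 ← R5 − (7/5)·R2: [0, 0, -72/5, -1/5, -43/5]
R6 ← R6 − (12/5)·R2: [0, 0, -47/5, 24/5, -23/5]
R4 ← R4 − (2/27)·R3: [0, 0, 0, -10/27, -26/27]
R5 ← R5 − (8/33)·R3: [0, 0, 0, -133/33, 1/33]
R6 ← R6 − (47/297)·R3: [0, 0, 0, 683/297, 307/297]
R5 ← R5 − (1197/110)·R4: [0, 0, 0, 0, 578/55]
R6 ← R6 + (683/110)·R4: [0, 0, 0, 0, -272/55]
R6 ← R6 + (8/17)·R5: [0, 0, 0, 0, 0]
Echelon form has 5 nonzero rows, so rank(T) = 5.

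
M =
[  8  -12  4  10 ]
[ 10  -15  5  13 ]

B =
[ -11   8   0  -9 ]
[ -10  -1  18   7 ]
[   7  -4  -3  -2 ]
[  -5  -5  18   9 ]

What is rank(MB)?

2

First compute MB:
[[ 10,  10, -48, -74],
 [ 10,  10, -51, -88]]
Now row reduce the product.
R2 ← R2 − R1: [0, 0, -3, -14]
2 nonzero rows, so rank(MB) = 2.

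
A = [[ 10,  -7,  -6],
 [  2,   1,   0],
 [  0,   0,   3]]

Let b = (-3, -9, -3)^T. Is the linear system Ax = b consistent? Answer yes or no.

yes

Row reduce the augmented matrix [A | b].
R2 ← R2 − (1/5)·R1: [0, 12/5, 6/5, -42/5]
The echelon form has 3 nonzero rows, and every pivot lies in the first 3 columns, so rank(A) = rank([A|b]) = 3.
The system is consistent.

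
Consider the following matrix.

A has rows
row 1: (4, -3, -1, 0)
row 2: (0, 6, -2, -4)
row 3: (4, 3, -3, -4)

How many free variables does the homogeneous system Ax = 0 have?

Row reduce to echelon form.
R3 ← R3 − R1: [0, 6, -2, -4]
R3 ← R3 − R2: [0, 0, 0, 0]
2 nonzero rows, so rank(A) = 2.
A has 4 columns; by rank–nullity, nullity = 4 − 2 = 2.

2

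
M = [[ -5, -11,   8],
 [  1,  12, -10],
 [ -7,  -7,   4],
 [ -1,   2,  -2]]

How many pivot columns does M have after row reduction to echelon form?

Row reduce to echelon form.
R2 ← R2 + (1/5)·R1: [0, 49/5, -42/5]
R3 ← R3 − (7/5)·R1: [0, 42/5, -36/5]
R4 ← R4 − (1/5)·R1: [0, 21/5, -18/5]
R3 ← R3 − (6/7)·R2: [0, 0, 0]
R4 ← R4 − (3/7)·R2: [0, 0, 0]
Echelon form has 2 nonzero rows, so rank(M) = 2.
Each nonzero row contributes one pivot column: 2 pivot columns.

2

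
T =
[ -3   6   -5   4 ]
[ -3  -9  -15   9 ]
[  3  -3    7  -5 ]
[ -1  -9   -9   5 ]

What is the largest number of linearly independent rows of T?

Row reduce to echelon form.
R2 ← R2 − R1: [0, -15, -10, 5]
R3 ← R3 + R1: [0, 3, 2, -1]
R4 ← R4 − (1/3)·R1: [0, -11, -22/3, 11/3]
R3 ← R3 + (1/5)·R2: [0, 0, 0, 0]
R4 ← R4 − (11/15)·R2: [0, 0, 0, 0]
Echelon form has 2 nonzero rows, so rank(T) = 2.
The rank gives the maximum number of linearly independent rows: 2.

2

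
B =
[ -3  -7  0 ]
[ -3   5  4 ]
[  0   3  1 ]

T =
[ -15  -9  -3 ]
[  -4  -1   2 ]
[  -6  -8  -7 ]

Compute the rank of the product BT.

First compute BT:
[[ 73,  34,  -5],
 [  1, -10,  -9],
 [-18, -11,  -1]]
Now row reduce the product.
R2 ← R2 − (1/73)·R1: [0, -764/73, -652/73]
R3 ← R3 + (18/73)·R1: [0, -191/73, -163/73]
R3 ← R3 − (1/4)·R2: [0, 0, 0]
2 nonzero rows, so rank(BT) = 2.

2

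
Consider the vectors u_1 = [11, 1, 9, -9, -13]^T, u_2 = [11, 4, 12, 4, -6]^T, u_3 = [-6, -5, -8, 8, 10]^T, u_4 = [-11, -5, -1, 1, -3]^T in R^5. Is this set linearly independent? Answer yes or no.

yes

Form the matrix with these vectors as rows and row reduce.
R2 ← R2 − R1: [0, 3, 3, 13, 7]
R3 ← R3 + (6/11)·R1: [0, -49/11, -34/11, 34/11, 32/11]
R4 ← R4 + R1: [0, -4, 8, -8, -16]
R3 ← R3 + (49/33)·R2: [0, 0, 15/11, 739/33, 439/33]
R4 ← R4 + (4/3)·R2: [0, 0, 12, 28/3, -20/3]
R4 ← R4 − (44/5)·R3: [0, 0, 0, -2816/15, -1856/15]
4 nonzero rows, so the 4 vectors span a space of dimension 4.
Since 4 = 4, the vectors are linearly independent.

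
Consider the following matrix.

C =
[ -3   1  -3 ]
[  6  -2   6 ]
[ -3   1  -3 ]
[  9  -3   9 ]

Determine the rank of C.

Row reduce to echelon form.
R2 ← R2 + (2)·R1: [0, 0, 0]
R3 ← R3 − R1: [0, 0, 0]
R4 ← R4 + (3)·R1: [0, 0, 0]
Echelon form has 1 nonzero row, so rank(C) = 1.

1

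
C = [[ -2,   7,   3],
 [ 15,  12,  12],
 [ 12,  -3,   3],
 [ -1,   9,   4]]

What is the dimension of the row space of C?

Row reduce to echelon form.
R2 ← R2 + (15/2)·R1: [0, 129/2, 69/2]
R3 ← R3 + (6)·R1: [0, 39, 21]
R4 ← R4 − (1/2)·R1: [0, 11/2, 5/2]
R3 ← R3 − (26/43)·R2: [0, 0, 6/43]
R4 ← R4 − (11/129)·R2: [0, 0, -19/43]
R4 ← R4 + (19/6)·R3: [0, 0, 0]
Echelon form has 3 nonzero rows, so rank(C) = 3.
The row space has dimension equal to the rank: 3.

3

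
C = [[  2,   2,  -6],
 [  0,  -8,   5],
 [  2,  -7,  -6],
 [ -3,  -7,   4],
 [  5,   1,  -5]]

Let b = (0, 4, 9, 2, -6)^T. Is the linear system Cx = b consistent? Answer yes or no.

Row reduce the augmented matrix [C | b].
R3 ← R3 − R1: [0, -9, 0, 9]
R4 ← R4 + (3/2)·R1: [0, -4, -5, 2]
R5 ← R5 − (5/2)·R1: [0, -4, 10, -6]
R3 ← R3 − (9/8)·R2: [0, 0, -45/8, 9/2]
R4 ← R4 − (1/2)·R2: [0, 0, -15/2, 0]
R5 ← R5 − (1/2)·R2: [0, 0, 15/2, -8]
R4 ← R4 − (4/3)·R3: [0, 0, 0, -6]
R5 ← R5 + (4/3)·R3: [0, 0, 0, -2]
R5 ← R5 − (1/3)·R4: [0, 0, 0, 0]
The echelon form has 4 nonzero rows; the last pivot sits in the augmented column, so rank(C) = 3 but rank([C|b]) = 4.
Since the ranks differ, the system is inconsistent.

no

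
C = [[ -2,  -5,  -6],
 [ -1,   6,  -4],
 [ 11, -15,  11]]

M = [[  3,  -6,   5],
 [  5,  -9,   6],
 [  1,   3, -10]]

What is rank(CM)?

2

First compute CM:
[[-37,  39,  20],
 [ 23, -60,  71],
 [-31, 102, -145]]
Now row reduce the product.
R2 ← R2 + (23/37)·R1: [0, -1323/37, 3087/37]
R3 ← R3 − (31/37)·R1: [0, 2565/37, -5985/37]
R3 ← R3 + (95/49)·R2: [0, 0, 0]
2 nonzero rows, so rank(CM) = 2.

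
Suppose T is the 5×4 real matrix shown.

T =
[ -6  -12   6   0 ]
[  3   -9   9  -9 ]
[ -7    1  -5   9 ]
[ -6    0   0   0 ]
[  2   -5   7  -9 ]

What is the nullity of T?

1

Row reduce to echelon form.
R2 ← R2 + (1/2)·R1: [0, -15, 12, -9]
R3 ← R3 − (7/6)·R1: [0, 15, -12, 9]
R4 ← R4 − R1: [0, 12, -6, 0]
R5 ← R5 + (1/3)·R1: [0, -9, 9, -9]
R3 ← R3 + R2: [0, 0, 0, 0]
R4 ← R4 + (4/5)·R2: [0, 0, 18/5, -36/5]
R5 ← R5 − (3/5)·R2: [0, 0, 9/5, -18/5]
Swap R3 ↔ R4
R5 ← R5 − (1/2)·R3: [0, 0, 0, 0]
3 nonzero rows, so rank(T) = 3.
T has 4 columns; by rank–nullity, nullity = 4 − 3 = 1.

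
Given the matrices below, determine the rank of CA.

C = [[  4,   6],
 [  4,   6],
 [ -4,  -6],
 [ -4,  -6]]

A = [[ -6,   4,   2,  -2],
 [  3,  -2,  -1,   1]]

First compute CA:
[[ -6,   4,   2,  -2],
 [ -6,   4,   2,  -2],
 [  6,  -4,  -2,   2],
 [  6,  -4,  -2,   2]]
Now row reduce the product.
R2 ← R2 − R1: [0, 0, 0, 0]
R3 ← R3 + R1: [0, 0, 0, 0]
R4 ← R4 + R1: [0, 0, 0, 0]
1 nonzero row, so rank(CA) = 1.

1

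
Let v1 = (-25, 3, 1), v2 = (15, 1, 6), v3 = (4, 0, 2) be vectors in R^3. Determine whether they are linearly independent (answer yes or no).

yes

Form the matrix with these vectors as rows and row reduce.
R2 ← R2 + (3/5)·R1: [0, 14/5, 33/5]
R3 ← R3 + (4/25)·R1: [0, 12/25, 54/25]
R3 ← R3 − (6/35)·R2: [0, 0, 36/35]
3 nonzero rows, so the 3 vectors span a space of dimension 3.
Since 3 = 3, the vectors are linearly independent.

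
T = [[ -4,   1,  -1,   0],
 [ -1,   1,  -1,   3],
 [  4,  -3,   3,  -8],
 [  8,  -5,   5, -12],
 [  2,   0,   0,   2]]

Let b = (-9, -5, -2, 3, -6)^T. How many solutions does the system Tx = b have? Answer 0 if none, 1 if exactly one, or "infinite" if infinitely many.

Row reduce the augmented matrix [T | b].
R2 ← R2 − (1/4)·R1: [0, 3/4, -3/4, 3, -11/4]
R3 ← R3 + R1: [0, -2, 2, -8, -11]
R4 ← R4 + (2)·R1: [0, -3, 3, -12, -15]
R5 ← R5 + (1/2)·R1: [0, 1/2, -1/2, 2, -21/2]
R3 ← R3 + (8/3)·R2: [0, 0, 0, 0, -55/3]
R4 ← R4 + (4)·R2: [0, 0, 0, 0, -26]
R5 ← R5 − (2/3)·R2: [0, 0, 0, 0, -26/3]
R4 ← R4 − (78/55)·R3: [0, 0, 0, 0, 0]
R5 ← R5 − (26/55)·R3: [0, 0, 0, 0, 0]
The echelon form has 3 nonzero rows; the last pivot sits in the augmented column, so rank(T) = 2 but rank([T|b]) = 3.
Since the ranks differ, the system is inconsistent.
It has no solutions.

0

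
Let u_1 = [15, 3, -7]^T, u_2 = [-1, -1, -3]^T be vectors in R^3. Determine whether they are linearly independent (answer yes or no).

Form the matrix with these vectors as rows and row reduce.
R2 ← R2 + (1/15)·R1: [0, -4/5, -52/15]
2 nonzero rows, so the 2 vectors span a space of dimension 2.
Since 2 = 2, the vectors are linearly independent.

yes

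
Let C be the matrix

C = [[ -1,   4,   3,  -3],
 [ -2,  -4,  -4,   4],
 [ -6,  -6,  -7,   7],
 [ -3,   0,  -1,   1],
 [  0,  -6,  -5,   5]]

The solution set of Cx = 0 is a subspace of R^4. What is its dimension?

Row reduce to echelon form.
R2 ← R2 − (2)·R1: [0, -12, -10, 10]
R3 ← R3 − (6)·R1: [0, -30, -25, 25]
R4 ← R4 − (3)·R1: [0, -12, -10, 10]
R3 ← R3 − (5/2)·R2: [0, 0, 0, 0]
R4 ← R4 − R2: [0, 0, 0, 0]
R5 ← R5 − (1/2)·R2: [0, 0, 0, 0]
2 nonzero rows, so rank(C) = 2.
C has 4 columns; by rank–nullity, nullity = 4 − 2 = 2.

2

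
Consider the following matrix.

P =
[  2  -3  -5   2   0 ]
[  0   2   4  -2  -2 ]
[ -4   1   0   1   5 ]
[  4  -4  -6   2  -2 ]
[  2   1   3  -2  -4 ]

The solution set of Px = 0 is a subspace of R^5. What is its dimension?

3

Row reduce to echelon form.
R3 ← R3 + (2)·R1: [0, -5, -10, 5, 5]
R4 ← R4 − (2)·R1: [0, 2, 4, -2, -2]
R5 ← R5 − R1: [0, 4, 8, -4, -4]
R3 ← R3 + (5/2)·R2: [0, 0, 0, 0, 0]
R4 ← R4 − R2: [0, 0, 0, 0, 0]
R5 ← R5 − (2)·R2: [0, 0, 0, 0, 0]
2 nonzero rows, so rank(P) = 2.
P has 5 columns; by rank–nullity, nullity = 5 − 2 = 3.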